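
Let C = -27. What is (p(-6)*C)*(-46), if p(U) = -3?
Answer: -3726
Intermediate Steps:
(p(-6)*C)*(-46) = -3*(-27)*(-46) = 81*(-46) = -3726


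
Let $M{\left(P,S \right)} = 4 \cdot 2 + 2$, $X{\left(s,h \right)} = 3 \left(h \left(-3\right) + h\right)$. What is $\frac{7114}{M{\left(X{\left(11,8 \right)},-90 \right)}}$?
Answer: $\frac{3557}{5} \approx 711.4$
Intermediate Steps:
$X{\left(s,h \right)} = - 6 h$ ($X{\left(s,h \right)} = 3 \left(- 3 h + h\right) = 3 \left(- 2 h\right) = - 6 h$)
$M{\left(P,S \right)} = 10$ ($M{\left(P,S \right)} = 8 + 2 = 10$)
$\frac{7114}{M{\left(X{\left(11,8 \right)},-90 \right)}} = \frac{7114}{10} = 7114 \cdot \frac{1}{10} = \frac{3557}{5}$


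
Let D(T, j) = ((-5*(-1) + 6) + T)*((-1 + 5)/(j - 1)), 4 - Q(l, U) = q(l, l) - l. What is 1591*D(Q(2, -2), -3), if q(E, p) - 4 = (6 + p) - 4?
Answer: -14319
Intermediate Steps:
q(E, p) = 6 + p (q(E, p) = 4 + ((6 + p) - 4) = 4 + (2 + p) = 6 + p)
Q(l, U) = -2 (Q(l, U) = 4 - ((6 + l) - l) = 4 - 1*6 = 4 - 6 = -2)
D(T, j) = 4*(11 + T)/(-1 + j) (D(T, j) = ((5 + 6) + T)*(4/(-1 + j)) = (11 + T)*(4/(-1 + j)) = 4*(11 + T)/(-1 + j))
1591*D(Q(2, -2), -3) = 1591*(4*(11 - 2)/(-1 - 3)) = 1591*(4*9/(-4)) = 1591*(4*(-¼)*9) = 1591*(-9) = -14319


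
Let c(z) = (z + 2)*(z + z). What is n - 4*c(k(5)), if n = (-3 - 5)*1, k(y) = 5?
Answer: -288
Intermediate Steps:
c(z) = 2*z*(2 + z) (c(z) = (2 + z)*(2*z) = 2*z*(2 + z))
n = -8 (n = -8*1 = -8)
n - 4*c(k(5)) = -8 - 8*5*(2 + 5) = -8 - 8*5*7 = -8 - 4*70 = -8 - 280 = -288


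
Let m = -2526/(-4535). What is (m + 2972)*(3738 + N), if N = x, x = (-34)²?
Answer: 65973792124/4535 ≈ 1.4548e+7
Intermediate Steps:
m = 2526/4535 (m = -2526*(-1)/4535 = -1*(-2526/4535) = 2526/4535 ≈ 0.55700)
x = 1156
N = 1156
(m + 2972)*(3738 + N) = (2526/4535 + 2972)*(3738 + 1156) = (13480546/4535)*4894 = 65973792124/4535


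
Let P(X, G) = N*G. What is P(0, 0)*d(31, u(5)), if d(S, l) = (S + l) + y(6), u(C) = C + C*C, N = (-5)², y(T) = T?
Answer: 0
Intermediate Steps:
N = 25
u(C) = C + C²
P(X, G) = 25*G
d(S, l) = 6 + S + l (d(S, l) = (S + l) + 6 = 6 + S + l)
P(0, 0)*d(31, u(5)) = (25*0)*(6 + 31 + 5*(1 + 5)) = 0*(6 + 31 + 5*6) = 0*(6 + 31 + 30) = 0*67 = 0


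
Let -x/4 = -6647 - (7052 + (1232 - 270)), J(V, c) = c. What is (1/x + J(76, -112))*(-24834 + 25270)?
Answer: -715925843/14661 ≈ -48832.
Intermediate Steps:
x = 58644 (x = -4*(-6647 - (7052 + (1232 - 270))) = -4*(-6647 - (7052 + 962)) = -4*(-6647 - 1*8014) = -4*(-6647 - 8014) = -4*(-14661) = 58644)
(1/x + J(76, -112))*(-24834 + 25270) = (1/58644 - 112)*(-24834 + 25270) = (1/58644 - 112)*436 = -6568127/58644*436 = -715925843/14661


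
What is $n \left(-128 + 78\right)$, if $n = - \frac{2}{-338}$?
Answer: $- \frac{50}{169} \approx -0.29586$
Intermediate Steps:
$n = \frac{1}{169}$ ($n = \left(-2\right) \left(- \frac{1}{338}\right) = \frac{1}{169} \approx 0.0059172$)
$n \left(-128 + 78\right) = \frac{-128 + 78}{169} = \frac{1}{169} \left(-50\right) = - \frac{50}{169}$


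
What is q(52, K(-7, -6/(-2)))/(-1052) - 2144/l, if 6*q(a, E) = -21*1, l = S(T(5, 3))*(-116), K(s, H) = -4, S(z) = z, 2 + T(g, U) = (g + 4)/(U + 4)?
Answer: -7893193/305080 ≈ -25.873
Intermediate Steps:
T(g, U) = -2 + (4 + g)/(4 + U) (T(g, U) = -2 + (g + 4)/(U + 4) = -2 + (4 + g)/(4 + U))
l = 580/7 (l = ((-4 + 5 - 2*3)/(4 + 3))*(-116) = ((-4 + 5 - 6)/7)*(-116) = ((1/7)*(-5))*(-116) = -5/7*(-116) = 580/7 ≈ 82.857)
q(a, E) = -7/2 (q(a, E) = (-21*1)/6 = (1/6)*(-21) = -7/2)
q(52, K(-7, -6/(-2)))/(-1052) - 2144/l = -7/2/(-1052) - 2144/580/7 = -7/2*(-1/1052) - 2144*7/580 = 7/2104 - 3752/145 = -7893193/305080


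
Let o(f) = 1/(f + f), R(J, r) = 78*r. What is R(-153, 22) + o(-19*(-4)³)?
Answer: 4173313/2432 ≈ 1716.0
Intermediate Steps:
o(f) = 1/(2*f)
R(-153, 22) + o(-19*(-4)³) = 78*22 + 1/(2*((-19*(-4)³))) = 1716 + 1/(2*((-19*(-64)))) = 1716 + (½)/1216 = 1716 + (½)*(1/1216) = 1716 + 1/2432 = 4173313/2432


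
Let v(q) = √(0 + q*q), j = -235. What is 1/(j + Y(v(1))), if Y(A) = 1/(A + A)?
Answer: -2/469 ≈ -0.0042644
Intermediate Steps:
v(q) = √(q²) (v(q) = √(0 + q²) = √(q²))
Y(A) = 1/(2*A)
1/(j + Y(v(1))) = 1/(-235 + 1/(2*(√(1²)))) = 1/(-235 + 1/(2*(√1))) = 1/(-235 + (½)/1) = 1/(-235 + (½)*1) = 1/(-235 + ½) = 1/(-469/2) = -2/469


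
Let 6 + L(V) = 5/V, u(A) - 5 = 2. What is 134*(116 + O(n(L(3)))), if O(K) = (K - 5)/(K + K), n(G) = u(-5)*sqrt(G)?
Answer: 15611 + 335*I*sqrt(39)/91 ≈ 15611.0 + 22.99*I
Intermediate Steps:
u(A) = 7 (u(A) = 5 + 2 = 7)
L(V) = -6 + 5/V
n(G) = 7*sqrt(G)
O(K) = (-5 + K)/(2*K) (O(K) = (-5 + K)/((2*K)) = (-5 + K)*(1/(2*K)) = (-5 + K)/(2*K))
134*(116 + O(n(L(3)))) = 134*(116 + (-5 + 7*sqrt(-6 + 5/3))/(2*((7*sqrt(-6 + 5/3))))) = 134*(116 + (-5 + 7*sqrt(-13/3))/(2*((7*sqrt(-13/3))))) = 134*(116 + (-5 + 7*(I*sqrt(39)/3))/(2*((7*(I*sqrt(39)/3))))) = 134*(116 + (-5 + 7*I*sqrt(39)/3)/(2*((7*I*sqrt(39)/3)))) = 134*(116 + (-I*sqrt(39)/91)*(-5 + 7*I*sqrt(39)/3)/2) = 134*(116 - I*sqrt(39)*(-5 + 7*I*sqrt(39)/3)/182) = 15544 - 67*I*sqrt(39)*(-5 + 7*I*sqrt(39)/3)/91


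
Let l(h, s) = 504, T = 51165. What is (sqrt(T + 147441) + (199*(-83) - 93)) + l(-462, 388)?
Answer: -16106 + sqrt(198606) ≈ -15660.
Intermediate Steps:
(sqrt(T + 147441) + (199*(-83) - 93)) + l(-462, 388) = (sqrt(51165 + 147441) + (199*(-83) - 93)) + 504 = (sqrt(198606) + (-16517 - 93)) + 504 = (sqrt(198606) - 16610) + 504 = (-16610 + sqrt(198606)) + 504 = -16106 + sqrt(198606)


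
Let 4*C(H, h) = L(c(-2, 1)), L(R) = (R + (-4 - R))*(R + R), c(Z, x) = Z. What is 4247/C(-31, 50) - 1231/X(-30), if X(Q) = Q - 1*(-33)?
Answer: 7817/12 ≈ 651.42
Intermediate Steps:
X(Q) = 33 + Q (X(Q) = Q + 33 = 33 + Q)
L(R) = -8*R
C(H, h) = 4 (C(H, h) = (-8*(-2))/4 = (¼)*16 = 4)
4247/C(-31, 50) - 1231/X(-30) = 4247/4 - 1231/(33 - 30) = 4247*(¼) - 1231/3 = 4247/4 - 1231*⅓ = 4247/4 - 1231/3 = 7817/12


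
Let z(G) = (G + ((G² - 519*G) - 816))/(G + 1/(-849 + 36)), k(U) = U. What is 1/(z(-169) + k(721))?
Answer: 137398/5335627 ≈ 0.025751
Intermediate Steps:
z(G) = (-816 + G² - 518*G)/(-1/813 + G) (z(G) = (G + (-816 + G² - 519*G))/(G + 1/(-813)) = (-816 + G² - 518*G)/(G - 1/813) = (-816 + G² - 518*G)/(-1/813 + G))
1/(z(-169) + k(721)) = 1/(813*(-816 + (-169)² - 518*(-169))/(-1 + 813*(-169)) + 721) = 1/(813*(-816 + 28561 + 87542)/(-1 - 137397) + 721) = 1/(813*115287/(-137398) + 721) = 1/(813*(-1/137398)*115287 + 721) = 1/(-93728331/137398 + 721) = 1/(5335627/137398) = 137398/5335627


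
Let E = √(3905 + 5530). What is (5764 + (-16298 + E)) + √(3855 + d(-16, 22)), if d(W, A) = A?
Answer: -10534 + √3877 + √9435 ≈ -10375.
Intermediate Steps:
E = √9435 ≈ 97.134
(5764 + (-16298 + E)) + √(3855 + d(-16, 22)) = (5764 + (-16298 + √9435)) + √(3855 + 22) = (-10534 + √9435) + √3877 = -10534 + √3877 + √9435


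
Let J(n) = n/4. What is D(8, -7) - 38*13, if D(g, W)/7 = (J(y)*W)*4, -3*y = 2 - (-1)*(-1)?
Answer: -1433/3 ≈ -477.67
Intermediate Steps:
y = -1/3 (y = -(2 - (-1)*(-1))/3 = -(2 - 1*1)/3 = -(2 - 1)/3 = -1/3*1 = -1/3 ≈ -0.33333)
J(n) = n/4 (J(n) = n*(1/4) = n/4)
D(g, W) = -7*W/3 (D(g, W) = 7*((((1/4)*(-1/3))*W)*4) = 7*(-W/12*4) = 7*(-W/3) = -7*W/3)
D(8, -7) - 38*13 = -7/3*(-7) - 38*13 = 49/3 - 494 = -1433/3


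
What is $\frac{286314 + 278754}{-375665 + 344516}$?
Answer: $- \frac{188356}{10383} \approx -18.141$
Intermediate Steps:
$\frac{286314 + 278754}{-375665 + 344516} = \frac{565068}{-31149} = 565068 \left(- \frac{1}{31149}\right) = - \frac{188356}{10383}$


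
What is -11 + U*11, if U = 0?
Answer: -11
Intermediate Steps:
-11 + U*11 = -11 + 0*11 = -11 + 0 = -11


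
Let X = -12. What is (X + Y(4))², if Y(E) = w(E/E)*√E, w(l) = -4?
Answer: 400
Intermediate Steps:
Y(E) = -4*√E
(X + Y(4))² = (-12 - 4*√4)² = (-12 - 4*2)² = (-12 - 8)² = (-20)² = 400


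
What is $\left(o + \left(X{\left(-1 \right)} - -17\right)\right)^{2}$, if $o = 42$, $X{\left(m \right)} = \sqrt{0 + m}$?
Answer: $\left(59 + i\right)^{2} \approx 3480.0 + 118.0 i$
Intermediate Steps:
$X{\left(m \right)} = \sqrt{m}$
$\left(o + \left(X{\left(-1 \right)} - -17\right)\right)^{2} = \left(42 + \left(\sqrt{-1} - -17\right)\right)^{2} = \left(42 + \left(i + 17\right)\right)^{2} = \left(42 + \left(17 + i\right)\right)^{2} = \left(59 + i\right)^{2}$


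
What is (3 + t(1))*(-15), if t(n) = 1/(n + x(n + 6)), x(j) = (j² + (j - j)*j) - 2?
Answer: -725/16 ≈ -45.313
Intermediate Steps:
x(j) = -2 + j² (x(j) = (j² + 0*j) - 2 = (j² + 0) - 2 = j² - 2 = -2 + j²)
t(n) = 1/(-2 + n + (6 + n)²) (t(n) = 1/(n + (-2 + (n + 6)²)) = 1/(n + (-2 + (6 + n)²)) = 1/(-2 + n + (6 + n)²))
(3 + t(1))*(-15) = (3 + 1/(-2 + 1 + (6 + 1)²))*(-15) = (3 + 1/(-2 + 1 + 7²))*(-15) = (3 + 1/(-2 + 1 + 49))*(-15) = (3 + 1/48)*(-15) = (145/48)*(-15) = -725/16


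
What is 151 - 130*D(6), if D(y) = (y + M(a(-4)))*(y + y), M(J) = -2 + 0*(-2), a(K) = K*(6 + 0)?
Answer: -6089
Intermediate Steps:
a(K) = 6*K (a(K) = K*6 = 6*K)
M(J) = -2 (M(J) = -2 + 0 = -2)
D(y) = 2*y*(-2 + y) (D(y) = (y - 2)*(y + y) = (-2 + y)*(2*y) = 2*y*(-2 + y))
151 - 130*D(6) = 151 - 260*6*(-2 + 6) = 151 - 260*6*4 = 151 - 130*48 = 151 - 6240 = -6089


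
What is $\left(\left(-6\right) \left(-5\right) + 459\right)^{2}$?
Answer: $239121$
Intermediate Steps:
$\left(\left(-6\right) \left(-5\right) + 459\right)^{2} = \left(30 + 459\right)^{2} = 489^{2} = 239121$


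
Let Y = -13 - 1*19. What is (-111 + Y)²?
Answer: 20449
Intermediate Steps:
Y = -32 (Y = -13 - 19 = -32)
(-111 + Y)² = (-111 - 32)² = (-143)² = 20449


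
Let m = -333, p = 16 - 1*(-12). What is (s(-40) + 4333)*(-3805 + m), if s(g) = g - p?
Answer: -17648570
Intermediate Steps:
p = 28 (p = 16 + 12 = 28)
s(g) = -28 + g (s(g) = g - 1*28 = g - 28 = -28 + g)
(s(-40) + 4333)*(-3805 + m) = ((-28 - 40) + 4333)*(-3805 - 333) = (-68 + 4333)*(-4138) = 4265*(-4138) = -17648570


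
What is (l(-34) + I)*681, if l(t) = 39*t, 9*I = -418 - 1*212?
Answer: -950676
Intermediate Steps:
I = -70 (I = (-418 - 1*212)/9 = (-418 - 212)/9 = (⅑)*(-630) = -70)
(l(-34) + I)*681 = (39*(-34) - 70)*681 = (-1326 - 70)*681 = -1396*681 = -950676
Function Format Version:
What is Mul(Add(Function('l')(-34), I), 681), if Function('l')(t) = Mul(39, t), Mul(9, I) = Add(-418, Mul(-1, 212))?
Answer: -950676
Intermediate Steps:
I = -70 (I = Mul(Rational(1, 9), Add(-418, Mul(-1, 212))) = Mul(Rational(1, 9), Add(-418, -212)) = Mul(Rational(1, 9), -630) = -70)
Mul(Add(Function('l')(-34), I), 681) = Mul(Add(Mul(39, -34), -70), 681) = Mul(Add(-1326, -70), 681) = Mul(-1396, 681) = -950676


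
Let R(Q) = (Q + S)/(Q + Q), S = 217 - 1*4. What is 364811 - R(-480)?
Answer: 116739431/320 ≈ 3.6481e+5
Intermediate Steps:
S = 213 (S = 217 - 4 = 213)
R(Q) = (213 + Q)/(2*Q) (R(Q) = (Q + 213)/(Q + Q) = (213 + Q)/((2*Q)) = (213 + Q)*(1/(2*Q)) = (213 + Q)/(2*Q))
364811 - R(-480) = 364811 - (213 - 480)/(2*(-480)) = 364811 - (-1)*(-267)/(2*480) = 364811 - 1*89/320 = 364811 - 89/320 = 116739431/320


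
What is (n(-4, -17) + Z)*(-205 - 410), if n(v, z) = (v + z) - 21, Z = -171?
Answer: 130995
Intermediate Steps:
n(v, z) = -21 + v + z
(n(-4, -17) + Z)*(-205 - 410) = ((-21 - 4 - 17) - 171)*(-205 - 410) = (-42 - 171)*(-615) = -213*(-615) = 130995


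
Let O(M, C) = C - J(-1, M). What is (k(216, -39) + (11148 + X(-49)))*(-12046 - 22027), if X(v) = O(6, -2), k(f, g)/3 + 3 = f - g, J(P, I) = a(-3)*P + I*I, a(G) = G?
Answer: -404207999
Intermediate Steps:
J(P, I) = I**2 - 3*P (J(P, I) = -3*P + I*I = -3*P + I**2 = I**2 - 3*P)
O(M, C) = -3 + C - M**2 (O(M, C) = C - (M**2 - 3*(-1)) = C - (M**2 + 3) = C - (3 + M**2) = C + (-3 - M**2) = -3 + C - M**2)
k(f, g) = -9 - 3*g + 3*f (k(f, g) = -9 + 3*(f - g) = -9 + (-3*g + 3*f) = -9 - 3*g + 3*f)
X(v) = -41 (X(v) = -3 - 2 - 1*6**2 = -3 - 2 - 1*36 = -3 - 2 - 36 = -41)
(k(216, -39) + (11148 + X(-49)))*(-12046 - 22027) = ((-9 - 3*(-39) + 3*216) + (11148 - 41))*(-12046 - 22027) = ((-9 + 117 + 648) + 11107)*(-34073) = (756 + 11107)*(-34073) = 11863*(-34073) = -404207999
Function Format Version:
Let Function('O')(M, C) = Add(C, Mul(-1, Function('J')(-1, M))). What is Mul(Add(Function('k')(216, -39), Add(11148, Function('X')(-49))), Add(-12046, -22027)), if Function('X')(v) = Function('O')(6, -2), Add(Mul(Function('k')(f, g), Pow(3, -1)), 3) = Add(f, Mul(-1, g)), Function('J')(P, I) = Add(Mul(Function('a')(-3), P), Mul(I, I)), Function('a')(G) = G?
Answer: -404207999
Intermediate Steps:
Function('J')(P, I) = Add(Pow(I, 2), Mul(-3, P)) (Function('J')(P, I) = Add(Mul(-3, P), Mul(I, I)) = Add(Mul(-3, P), Pow(I, 2)) = Add(Pow(I, 2), Mul(-3, P)))
Function('O')(M, C) = Add(-3, C, Mul(-1, Pow(M, 2))) (Function('O')(M, C) = Add(C, Mul(-1, Add(Pow(M, 2), Mul(-3, -1)))) = Add(C, Mul(-1, Add(Pow(M, 2), 3))) = Add(C, Mul(-1, Add(3, Pow(M, 2)))) = Add(C, Add(-3, Mul(-1, Pow(M, 2)))) = Add(-3, C, Mul(-1, Pow(M, 2))))
Function('k')(f, g) = Add(-9, Mul(-3, g), Mul(3, f)) (Function('k')(f, g) = Add(-9, Mul(3, Add(f, Mul(-1, g)))) = Add(-9, Add(Mul(-3, g), Mul(3, f))) = Add(-9, Mul(-3, g), Mul(3, f)))
Function('X')(v) = -41 (Function('X')(v) = Add(-3, -2, Mul(-1, Pow(6, 2))) = Add(-3, -2, Mul(-1, 36)) = Add(-3, -2, -36) = -41)
Mul(Add(Function('k')(216, -39), Add(11148, Function('X')(-49))), Add(-12046, -22027)) = Mul(Add(Add(-9, Mul(-3, -39), Mul(3, 216)), Add(11148, -41)), Add(-12046, -22027)) = Mul(Add(Add(-9, 117, 648), 11107), -34073) = Mul(Add(756, 11107), -34073) = Mul(11863, -34073) = -404207999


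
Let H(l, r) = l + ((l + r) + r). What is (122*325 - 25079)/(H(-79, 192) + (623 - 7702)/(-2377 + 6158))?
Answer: 55092951/847427 ≈ 65.012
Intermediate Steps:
H(l, r) = 2*l + 2*r (H(l, r) = l + (l + 2*r) = 2*l + 2*r)
(122*325 - 25079)/(H(-79, 192) + (623 - 7702)/(-2377 + 6158)) = (122*325 - 25079)/((2*(-79) + 2*192) + (623 - 7702)/(-2377 + 6158)) = (39650 - 25079)/((-158 + 384) - 7079/3781) = 14571/(226 - 7079*1/3781) = 14571/(226 - 7079/3781) = 14571/(847427/3781) = 14571*(3781/847427) = 55092951/847427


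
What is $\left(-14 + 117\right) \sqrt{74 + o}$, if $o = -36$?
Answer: $103 \sqrt{38} \approx 634.93$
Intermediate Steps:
$\left(-14 + 117\right) \sqrt{74 + o} = \left(-14 + 117\right) \sqrt{74 - 36} = 103 \sqrt{38}$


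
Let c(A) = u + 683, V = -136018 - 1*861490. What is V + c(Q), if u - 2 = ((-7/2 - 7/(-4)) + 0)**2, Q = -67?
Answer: -15949119/16 ≈ -9.9682e+5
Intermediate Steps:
V = -997508 (V = -136018 - 861490 = -997508)
u = 81/16 (u = 2 + ((-7/2 - 7/(-4)) + 0)**2 = 2 + ((-7*1/2 - 7*(-1/4)) + 0)**2 = 2 + ((-7/2 + 7/4) + 0)**2 = 2 + (-7/4 + 0)**2 = 2 + (-7/4)**2 = 2 + 49/16 = 81/16 ≈ 5.0625)
c(A) = 11009/16 (c(A) = 81/16 + 683 = 11009/16)
V + c(Q) = -997508 + 11009/16 = -15949119/16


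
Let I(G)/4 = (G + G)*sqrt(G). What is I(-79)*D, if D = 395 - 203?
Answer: -121344*I*sqrt(79) ≈ -1.0785e+6*I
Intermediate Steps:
D = 192
I(G) = 8*G**(3/2) (I(G) = 4*((G + G)*sqrt(G)) = 4*((2*G)*sqrt(G)) = 4*(2*G**(3/2)) = 8*G**(3/2))
I(-79)*D = (8*(-79)**(3/2))*192 = (8*(-79*I*sqrt(79)))*192 = -632*I*sqrt(79)*192 = -121344*I*sqrt(79)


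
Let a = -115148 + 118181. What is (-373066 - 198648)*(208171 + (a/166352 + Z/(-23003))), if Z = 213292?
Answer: -227699595628099181587/1913297528 ≈ -1.1901e+11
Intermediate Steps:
a = 3033
(-373066 - 198648)*(208171 + (a/166352 + Z/(-23003))) = (-373066 - 198648)*(208171 + (3033/166352 + 213292/(-23003))) = -571714*(208171 + (3033*(1/166352) + 213292*(-1/23003))) = -571714*(208171 + (3033/166352 - 213292/23003)) = -571714*(208171 - 35411782685/3826595056) = -571714*796550707619891/3826595056 = -227699595628099181587/1913297528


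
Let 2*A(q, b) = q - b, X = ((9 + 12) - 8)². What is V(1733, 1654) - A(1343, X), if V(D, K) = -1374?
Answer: -1961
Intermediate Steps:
X = 169 (X = (21 - 8)² = 13² = 169)
A(q, b) = q/2 - b/2 (A(q, b) = (q - b)/2 = q/2 - b/2)
V(1733, 1654) - A(1343, X) = -1374 - ((½)*1343 - ½*169) = -1374 - (1343/2 - 169/2) = -1374 - 1*587 = -1374 - 587 = -1961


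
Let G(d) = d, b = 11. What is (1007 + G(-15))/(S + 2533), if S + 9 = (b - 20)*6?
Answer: 496/1235 ≈ 0.40162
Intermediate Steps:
S = -63 (S = -9 + (11 - 20)*6 = -9 - 9*6 = -9 - 54 = -63)
(1007 + G(-15))/(S + 2533) = (1007 - 15)/(-63 + 2533) = 992/2470 = 992*(1/2470) = 496/1235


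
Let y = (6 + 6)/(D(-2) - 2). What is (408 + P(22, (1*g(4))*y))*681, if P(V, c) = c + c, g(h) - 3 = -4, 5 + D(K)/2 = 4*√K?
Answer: 4735674/17 + 8172*I*√2/17 ≈ 2.7857e+5 + 679.82*I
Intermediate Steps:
D(K) = -10 + 8*√K (D(K) = -10 + 2*(4*√K) = -10 + 8*√K)
y = 12/(-12 + 8*I*√2) (y = (6 + 6)/((-10 + 8*√(-2)) - 2) = 12/((-10 + 8*(I*√2)) - 2) = 12/((-10 + 8*I*√2) - 2) = 12/(-12 + 8*I*√2) ≈ -0.52941 - 0.49913*I)
g(h) = -1 (g(h) = 3 - 4 = -1)
P(V, c) = 2*c
(408 + P(22, (1*g(4))*y))*681 = (408 + 2*((1*(-1))*(-9/17 - 6*I*√2/17)))*681 = (408 + 2*(-(-9/17 - 6*I*√2/17)))*681 = (408 + 2*(9/17 + 6*I*√2/17))*681 = (408 + (18/17 + 12*I*√2/17))*681 = (6954/17 + 12*I*√2/17)*681 = 4735674/17 + 8172*I*√2/17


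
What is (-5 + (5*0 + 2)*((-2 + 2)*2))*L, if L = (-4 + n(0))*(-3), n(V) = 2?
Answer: -30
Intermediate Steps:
L = 6 (L = (-4 + 2)*(-3) = -2*(-3) = 6)
(-5 + (5*0 + 2)*((-2 + 2)*2))*L = (-5 + (5*0 + 2)*((-2 + 2)*2))*6 = (-5 + (0 + 2)*(0*2))*6 = (-5 + 2*0)*6 = (-5 + 0)*6 = -5*6 = -30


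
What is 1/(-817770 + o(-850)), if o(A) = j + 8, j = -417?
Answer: -1/818179 ≈ -1.2222e-6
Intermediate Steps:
o(A) = -409 (o(A) = -417 + 8 = -409)
1/(-817770 + o(-850)) = 1/(-817770 - 409) = 1/(-818179) = -1/818179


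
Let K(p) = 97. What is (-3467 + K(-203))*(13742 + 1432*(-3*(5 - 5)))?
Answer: -46310540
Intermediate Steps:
(-3467 + K(-203))*(13742 + 1432*(-3*(5 - 5))) = (-3467 + 97)*(13742 + 1432*(-3*(5 - 5))) = -3370*(13742 + 1432*(-3*0)) = -3370*(13742 + 1432*0) = -3370*(13742 + 0) = -3370*13742 = -46310540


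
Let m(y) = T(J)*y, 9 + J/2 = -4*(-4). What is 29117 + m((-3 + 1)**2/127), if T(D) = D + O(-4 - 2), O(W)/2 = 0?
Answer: 3697915/127 ≈ 29117.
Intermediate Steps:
O(W) = 0 (O(W) = 2*0 = 0)
J = 14 (J = -18 + 2*(-4*(-4)) = -18 + 2*16 = -18 + 32 = 14)
T(D) = D (T(D) = D + 0 = D)
m(y) = 14*y
29117 + m((-3 + 1)**2/127) = 29117 + 14*((-3 + 1)**2/127) = 29117 + 14*((-2)**2*(1/127)) = 29117 + 14*(4*(1/127)) = 29117 + 14*(4/127) = 29117 + 56/127 = 3697915/127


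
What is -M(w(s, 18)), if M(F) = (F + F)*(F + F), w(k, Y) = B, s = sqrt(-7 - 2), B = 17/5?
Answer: -1156/25 ≈ -46.240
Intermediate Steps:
B = 17/5 (B = 17*(1/5) = 17/5 ≈ 3.4000)
s = 3*I (s = sqrt(-9) = 3*I ≈ 3.0*I)
w(k, Y) = 17/5
M(F) = 4*F**2 (M(F) = (2*F)*(2*F) = 4*F**2)
-M(w(s, 18)) = -4*(17/5)**2 = -4*289/25 = -1*1156/25 = -1156/25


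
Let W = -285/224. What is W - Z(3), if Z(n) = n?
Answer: -957/224 ≈ -4.2723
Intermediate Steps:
W = -285/224 (W = -285*1/224 = -285/224 ≈ -1.2723)
W - Z(3) = -285/224 - 1*3 = -285/224 - 3 = -957/224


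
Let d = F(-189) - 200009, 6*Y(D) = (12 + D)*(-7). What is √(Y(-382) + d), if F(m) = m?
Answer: I*√1797897/3 ≈ 446.95*I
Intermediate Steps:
Y(D) = -14 - 7*D/6 (Y(D) = ((12 + D)*(-7))/6 = (-84 - 7*D)/6 = -14 - 7*D/6)
d = -200198 (d = -189 - 200009 = -200198)
√(Y(-382) + d) = √((-14 - 7/6*(-382)) - 200198) = √((-14 + 1337/3) - 200198) = √(1295/3 - 200198) = √(-599299/3) = I*√1797897/3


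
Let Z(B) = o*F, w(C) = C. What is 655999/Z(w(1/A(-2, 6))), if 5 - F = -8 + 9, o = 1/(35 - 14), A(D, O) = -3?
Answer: 13775979/4 ≈ 3.4440e+6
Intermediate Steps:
o = 1/21 ≈ 0.047619
F = 4 (F = 5 - (-8 + 9) = 5 - 1*1 = 5 - 1 = 4)
Z(B) = 4/21 (Z(B) = (1/21)*4 = 4/21)
655999/Z(w(1/A(-2, 6))) = 655999/(4/21) = 655999*(21/4) = 13775979/4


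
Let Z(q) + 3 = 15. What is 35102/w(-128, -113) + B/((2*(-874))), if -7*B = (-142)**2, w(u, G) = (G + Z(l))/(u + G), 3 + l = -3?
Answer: 25878370479/308959 ≈ 83760.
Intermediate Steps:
l = -6 (l = -3 - 3 = -6)
Z(q) = 12 (Z(q) = -3 + 15 = 12)
w(u, G) = (12 + G)/(G + u) (w(u, G) = (G + 12)/(u + G) = (12 + G)/(G + u))
B = -20164/7 (B = -1/7*(-142)**2 = -1/7*20164 = -20164/7 ≈ -2880.6)
35102/w(-128, -113) + B/((2*(-874))) = 35102/(((12 - 113)/(-113 - 128))) - 20164/(7*(2*(-874))) = 35102/((-101/(-241))) - 20164/7/(-1748) = 35102/((-1/241*(-101))) - 20164/7*(-1/1748) = 35102/(101/241) + 5041/3059 = 35102*(241/101) + 5041/3059 = 8459582/101 + 5041/3059 = 25878370479/308959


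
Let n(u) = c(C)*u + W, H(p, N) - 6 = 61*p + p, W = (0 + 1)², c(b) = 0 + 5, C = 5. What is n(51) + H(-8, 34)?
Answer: -234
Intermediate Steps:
c(b) = 5
W = 1 (W = 1² = 1)
H(p, N) = 6 + 62*p (H(p, N) = 6 + (61*p + p) = 6 + 62*p)
n(u) = 1 + 5*u (n(u) = 5*u + 1 = 1 + 5*u)
n(51) + H(-8, 34) = (1 + 5*51) + (6 + 62*(-8)) = (1 + 255) + (6 - 496) = 256 - 490 = -234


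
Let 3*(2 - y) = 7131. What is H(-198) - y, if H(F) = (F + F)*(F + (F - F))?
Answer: 80783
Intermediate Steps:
H(F) = 2*F² (H(F) = (2*F)*(F + 0) = (2*F)*F = 2*F²)
y = -2375 (y = 2 - ⅓*7131 = 2 - 2377 = -2375)
H(-198) - y = 2*(-198)² - 1*(-2375) = 2*39204 + 2375 = 78408 + 2375 = 80783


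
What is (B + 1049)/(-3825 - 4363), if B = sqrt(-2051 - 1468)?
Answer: -1049/8188 - 3*I*sqrt(391)/8188 ≈ -0.12811 - 0.0072449*I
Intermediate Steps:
B = 3*I*sqrt(391) (B = sqrt(-3519) = 3*I*sqrt(391) ≈ 59.321*I)
(B + 1049)/(-3825 - 4363) = (3*I*sqrt(391) + 1049)/(-3825 - 4363) = (1049 + 3*I*sqrt(391))/(-8188) = (1049 + 3*I*sqrt(391))*(-1/8188) = -1049/8188 - 3*I*sqrt(391)/8188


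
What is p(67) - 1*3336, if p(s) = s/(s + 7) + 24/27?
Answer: -2220581/666 ≈ -3334.2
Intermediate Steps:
p(s) = 8/9 + s/(7 + s) (p(s) = s/(7 + s) + 24*(1/27) = s/(7 + s) + 8/9 = 8/9 + s/(7 + s))
p(67) - 1*3336 = (56 + 17*67)/(9*(7 + 67)) - 1*3336 = (⅑)*(56 + 1139)/74 - 3336 = (⅑)*(1/74)*1195 - 3336 = 1195/666 - 3336 = -2220581/666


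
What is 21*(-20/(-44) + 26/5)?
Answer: 6531/55 ≈ 118.75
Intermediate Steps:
21*(-20/(-44) + 26/5) = 21*(-20*(-1/44) + 26*(⅕)) = 21*(5/11 + 26/5) = 21*(311/55) = 6531/55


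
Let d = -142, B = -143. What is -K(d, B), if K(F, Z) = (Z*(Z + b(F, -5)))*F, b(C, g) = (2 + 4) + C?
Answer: 5665374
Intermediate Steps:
b(C, g) = 6 + C
K(F, Z) = F*Z*(6 + F + Z) (K(F, Z) = (Z*(Z + (6 + F)))*F = (Z*(6 + F + Z))*F = F*Z*(6 + F + Z))
-K(d, B) = -(-142)*(-143)*(6 - 142 - 143) = -(-142)*(-143)*(-279) = -1*(-5665374) = 5665374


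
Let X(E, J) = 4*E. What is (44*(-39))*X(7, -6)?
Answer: -48048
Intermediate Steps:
(44*(-39))*X(7, -6) = (44*(-39))*(4*7) = -1716*28 = -48048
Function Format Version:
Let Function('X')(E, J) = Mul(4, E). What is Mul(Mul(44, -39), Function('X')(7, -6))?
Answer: -48048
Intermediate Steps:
Mul(Mul(44, -39), Function('X')(7, -6)) = Mul(Mul(44, -39), Mul(4, 7)) = Mul(-1716, 28) = -48048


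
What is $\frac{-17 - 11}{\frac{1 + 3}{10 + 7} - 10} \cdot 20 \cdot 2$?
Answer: $\frac{9520}{83} \approx 114.7$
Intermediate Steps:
$\frac{-17 - 11}{\frac{1 + 3}{10 + 7} - 10} \cdot 20 \cdot 2 = - \frac{28}{\frac{4}{17} - 10} \cdot 40 = - \frac{28}{- \frac{166}{17}} \cdot 40 = \left(-28\right) \left(- \frac{17}{166}\right) 40 = \frac{238}{83} \cdot 40 = \frac{9520}{83}$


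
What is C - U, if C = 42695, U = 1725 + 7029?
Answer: 33941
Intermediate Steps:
U = 8754
C - U = 42695 - 1*8754 = 42695 - 8754 = 33941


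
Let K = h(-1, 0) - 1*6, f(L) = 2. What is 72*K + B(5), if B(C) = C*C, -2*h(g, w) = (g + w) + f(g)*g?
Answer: -299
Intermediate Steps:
h(g, w) = -3*g/2 - w/2 (h(g, w) = -((g + w) + 2*g)/2 = -(w + 3*g)/2 = -3*g/2 - w/2)
K = -9/2 (K = (-3/2*(-1) - ½*0) - 1*6 = (3/2 + 0) - 6 = 3/2 - 6 = -9/2 ≈ -4.5000)
B(C) = C²
72*K + B(5) = 72*(-9/2) + 5² = -324 + 25 = -299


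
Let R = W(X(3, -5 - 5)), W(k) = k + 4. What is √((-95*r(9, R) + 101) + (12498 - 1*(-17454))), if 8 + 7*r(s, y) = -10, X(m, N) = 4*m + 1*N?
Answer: √1484567/7 ≈ 174.06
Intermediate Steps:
X(m, N) = N + 4*m (X(m, N) = 4*m + N = N + 4*m)
W(k) = 4 + k
R = 6 (R = 4 + ((-5 - 5) + 4*3) = 4 + (-10 + 12) = 4 + 2 = 6)
r(s, y) = -18/7 (r(s, y) = -8/7 + (⅐)*(-10) = -8/7 - 10/7 = -18/7)
√((-95*r(9, R) + 101) + (12498 - 1*(-17454))) = √((-95*(-18/7) + 101) + (12498 - 1*(-17454))) = √((1710/7 + 101) + (12498 + 17454)) = √(2417/7 + 29952) = √(212081/7) = √1484567/7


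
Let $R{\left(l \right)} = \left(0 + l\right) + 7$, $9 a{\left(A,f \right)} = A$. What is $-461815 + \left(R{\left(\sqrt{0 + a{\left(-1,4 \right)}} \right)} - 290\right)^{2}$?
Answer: $-461815 + \frac{\left(849 - i\right)^{2}}{9} \approx -3.8173 \cdot 10^{5} - 188.67 i$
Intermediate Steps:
$a{\left(A,f \right)} = \frac{A}{9}$
$R{\left(l \right)} = 7 + l$ ($R{\left(l \right)} = l + 7 = 7 + l$)
$-461815 + \left(R{\left(\sqrt{0 + a{\left(-1,4 \right)}} \right)} - 290\right)^{2} = -461815 + \left(\left(7 + \sqrt{0 + \frac{1}{9} \left(-1\right)}\right) - 290\right)^{2} = -461815 + \left(\left(7 + \sqrt{0 - \frac{1}{9}}\right) - 290\right)^{2} = -461815 + \left(\left(7 + \sqrt{- \frac{1}{9}}\right) - 290\right)^{2} = -461815 + \left(\left(7 + \frac{i}{3}\right) - 290\right)^{2} = -461815 + \left(-283 + \frac{i}{3}\right)^{2}$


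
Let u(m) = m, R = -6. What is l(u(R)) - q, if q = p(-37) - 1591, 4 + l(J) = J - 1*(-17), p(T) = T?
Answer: 1635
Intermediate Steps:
l(J) = 13 + J (l(J) = -4 + (J - 1*(-17)) = -4 + (J + 17) = -4 + (17 + J) = 13 + J)
q = -1628 (q = -37 - 1591 = -1628)
l(u(R)) - q = (13 - 6) - 1*(-1628) = 7 + 1628 = 1635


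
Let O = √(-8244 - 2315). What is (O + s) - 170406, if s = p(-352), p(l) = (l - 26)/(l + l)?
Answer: -59982723/352 + I*√10559 ≈ -1.7041e+5 + 102.76*I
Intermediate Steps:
p(l) = (-26 + l)/(2*l) (p(l) = (-26 + l)/((2*l)) = (-26 + l)*(1/(2*l)) = (-26 + l)/(2*l))
s = 189/352 (s = (½)*(-26 - 352)/(-352) = (½)*(-1/352)*(-378) = 189/352 ≈ 0.53693)
O = I*√10559 (O = √(-10559) = I*√10559 ≈ 102.76*I)
(O + s) - 170406 = (I*√10559 + 189/352) - 170406 = (189/352 + I*√10559) - 170406 = -59982723/352 + I*√10559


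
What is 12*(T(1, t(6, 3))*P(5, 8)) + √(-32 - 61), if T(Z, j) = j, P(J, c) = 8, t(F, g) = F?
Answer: 576 + I*√93 ≈ 576.0 + 9.6436*I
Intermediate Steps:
12*(T(1, t(6, 3))*P(5, 8)) + √(-32 - 61) = 12*(6*8) + √(-32 - 61) = 12*48 + √(-93) = 576 + I*√93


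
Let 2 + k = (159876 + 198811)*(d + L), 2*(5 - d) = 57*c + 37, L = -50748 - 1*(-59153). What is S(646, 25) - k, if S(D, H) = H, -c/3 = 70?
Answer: -10313327257/2 ≈ -5.1567e+9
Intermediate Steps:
L = 8405 (L = -50748 + 59153 = 8405)
c = -210 (c = -3*70 = -210)
d = 11943/2 (d = 5 - (57*(-210) + 37)/2 = 5 - (-11970 + 37)/2 = 5 - ½*(-11933) = 5 + 11933/2 = 11943/2 ≈ 5971.5)
k = 10313327307/2 (k = -2 + (159876 + 198811)*(11943/2 + 8405) = -2 + 358687*(28753/2) = -2 + 10313327311/2 = 10313327307/2 ≈ 5.1567e+9)
S(646, 25) - k = 25 - 1*10313327307/2 = 25 - 10313327307/2 = -10313327257/2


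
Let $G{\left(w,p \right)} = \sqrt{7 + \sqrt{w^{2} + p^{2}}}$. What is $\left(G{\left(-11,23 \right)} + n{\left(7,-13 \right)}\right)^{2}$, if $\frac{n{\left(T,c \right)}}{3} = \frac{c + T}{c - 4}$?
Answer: $\frac{\left(18 + 17 \sqrt{7 + 5 \sqrt{26}}\right)^{2}}{289} \approx 45.688$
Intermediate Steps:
$n{\left(T,c \right)} = \frac{3 \left(T + c\right)}{-4 + c}$ ($n{\left(T,c \right)} = 3 \frac{c + T}{c - 4} = 3 \frac{T + c}{-4 + c} = \frac{3 \left(T + c\right)}{-4 + c}$)
$G{\left(w,p \right)} = \sqrt{7 + \sqrt{p^{2} + w^{2}}}$
$\left(G{\left(-11,23 \right)} + n{\left(7,-13 \right)}\right)^{2} = \left(\sqrt{7 + \sqrt{23^{2} + \left(-11\right)^{2}}} + \frac{3 \left(7 - 13\right)}{-4 - 13}\right)^{2} = \left(\sqrt{7 + \sqrt{529 + 121}} + 3 \frac{1}{-17} \left(-6\right)\right)^{2} = \left(\sqrt{7 + \sqrt{650}} + 3 \left(- \frac{1}{17}\right) \left(-6\right)\right)^{2} = \left(\sqrt{7 + 5 \sqrt{26}} + \frac{18}{17}\right)^{2} = \left(\frac{18}{17} + \sqrt{7 + 5 \sqrt{26}}\right)^{2}$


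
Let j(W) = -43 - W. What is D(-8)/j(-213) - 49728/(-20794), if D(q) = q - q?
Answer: 672/281 ≈ 2.3915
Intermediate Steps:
D(q) = 0
D(-8)/j(-213) - 49728/(-20794) = 0/(-43 - 1*(-213)) - 49728/(-20794) = 0/(-43 + 213) - 49728*(-1/20794) = 0/170 + 672/281 = 0*(1/170) + 672/281 = 0 + 672/281 = 672/281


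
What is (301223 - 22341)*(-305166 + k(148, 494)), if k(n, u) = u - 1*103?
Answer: -84996261550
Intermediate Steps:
k(n, u) = -103 + u (k(n, u) = u - 103 = -103 + u)
(301223 - 22341)*(-305166 + k(148, 494)) = (301223 - 22341)*(-305166 + (-103 + 494)) = 278882*(-305166 + 391) = 278882*(-304775) = -84996261550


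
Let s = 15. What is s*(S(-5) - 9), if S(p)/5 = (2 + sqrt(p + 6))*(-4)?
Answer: -1035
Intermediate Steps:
S(p) = -40 - 20*sqrt(6 + p) (S(p) = 5*((2 + sqrt(p + 6))*(-4)) = 5*((2 + sqrt(6 + p))*(-4)) = 5*(-8 - 4*sqrt(6 + p)) = -40 - 20*sqrt(6 + p))
s*(S(-5) - 9) = 15*((-40 - 20*sqrt(6 - 5)) - 9) = 15*((-40 - 20*sqrt(1)) - 9) = 15*((-40 - 20*1) - 9) = 15*((-40 - 20) - 9) = 15*(-60 - 9) = 15*(-69) = -1035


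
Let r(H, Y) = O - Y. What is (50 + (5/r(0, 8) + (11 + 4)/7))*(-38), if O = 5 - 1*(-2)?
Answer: -12540/7 ≈ -1791.4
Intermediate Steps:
O = 7 (O = 5 + 2 = 7)
r(H, Y) = 7 - Y
(50 + (5/r(0, 8) + (11 + 4)/7))*(-38) = (50 + (5/(7 - 1*8) + (11 + 4)/7))*(-38) = (50 + (5/(7 - 8) + 15*(1/7)))*(-38) = (50 + (5/(-1) + 15/7))*(-38) = (50 + (5*(-1) + 15/7))*(-38) = (50 + (-5 + 15/7))*(-38) = (50 - 20/7)*(-38) = (330/7)*(-38) = -12540/7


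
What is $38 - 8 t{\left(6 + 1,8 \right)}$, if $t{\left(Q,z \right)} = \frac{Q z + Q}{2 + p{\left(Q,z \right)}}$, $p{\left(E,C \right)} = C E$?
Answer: $\frac{850}{29} \approx 29.31$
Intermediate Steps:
$t{\left(Q,z \right)} = \frac{Q + Q z}{2 + Q z}$ ($t{\left(Q,z \right)} = \frac{Q z + Q}{2 + z Q} = \frac{Q + Q z}{2 + Q z}$)
$38 - 8 t{\left(6 + 1,8 \right)} = 38 - 8 \frac{\left(6 + 1\right) \left(1 + 8\right)}{2 + \left(6 + 1\right) 8} = 38 - 8 \cdot 7 \frac{1}{2 + 7 \cdot 8} \cdot 9 = 38 - 8 \cdot 7 \frac{1}{2 + 56} \cdot 9 = 38 - 8 \cdot 7 \cdot \frac{1}{58} \cdot 9 = 38 - \frac{252}{29} = \frac{850}{29}$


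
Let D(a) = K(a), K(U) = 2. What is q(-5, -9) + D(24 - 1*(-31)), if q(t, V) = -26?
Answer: -24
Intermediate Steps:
D(a) = 2
q(-5, -9) + D(24 - 1*(-31)) = -26 + 2 = -24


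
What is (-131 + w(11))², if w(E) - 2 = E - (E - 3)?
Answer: 15876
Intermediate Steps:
w(E) = 5 (w(E) = 2 + (E - (E - 3)) = 2 + (E - (-3 + E)) = 2 + (E + (3 - E)) = 2 + 3 = 5)
(-131 + w(11))² = (-131 + 5)² = (-126)² = 15876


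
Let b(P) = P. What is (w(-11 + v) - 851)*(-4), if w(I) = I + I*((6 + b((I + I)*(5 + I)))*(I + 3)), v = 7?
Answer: 3452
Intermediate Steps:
w(I) = I + I*(3 + I)*(6 + 2*I*(5 + I)) (w(I) = I + I*((6 + (I + I)*(5 + I))*(I + 3)) = I + I*((6 + (2*I)*(5 + I))*(3 + I)) = I + I*((6 + 2*I*(5 + I))*(3 + I)) = I + I*((3 + I)*(6 + 2*I*(5 + I))) = I + I*(3 + I)*(6 + 2*I*(5 + I)))
(w(-11 + v) - 851)*(-4) = ((-11 + 7)*(19 + 2*(-11 + 7)³ + 16*(-11 + 7)² + 36*(-11 + 7)) - 851)*(-4) = (-4*(19 + 2*(-4)³ + 16*(-4)² + 36*(-4)) - 851)*(-4) = (-4*(19 + 2*(-64) + 16*16 - 144) - 851)*(-4) = (-4*(19 - 128 + 256 - 144) - 851)*(-4) = (-4*3 - 851)*(-4) = (-12 - 851)*(-4) = -863*(-4) = 3452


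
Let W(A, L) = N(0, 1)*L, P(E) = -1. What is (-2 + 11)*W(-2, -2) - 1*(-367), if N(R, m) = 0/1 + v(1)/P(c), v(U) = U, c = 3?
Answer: 385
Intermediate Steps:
N(R, m) = -1 (N(R, m) = 0/1 + 1/(-1) = 0*1 + 1*(-1) = 0 - 1 = -1)
W(A, L) = -L
(-2 + 11)*W(-2, -2) - 1*(-367) = (-2 + 11)*(-1*(-2)) - 1*(-367) = 9*2 + 367 = 18 + 367 = 385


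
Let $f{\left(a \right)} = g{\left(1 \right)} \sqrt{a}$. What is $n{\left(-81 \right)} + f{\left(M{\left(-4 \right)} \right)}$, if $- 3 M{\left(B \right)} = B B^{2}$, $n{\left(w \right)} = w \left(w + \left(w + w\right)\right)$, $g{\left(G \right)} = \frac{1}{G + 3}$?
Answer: $19683 + \frac{2 \sqrt{3}}{3} \approx 19684.0$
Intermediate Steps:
$g{\left(G \right)} = \frac{1}{3 + G}$
$n{\left(w \right)} = 3 w^{2}$ ($n{\left(w \right)} = w \left(w + 2 w\right) = w 3 w = 3 w^{2}$)
$M{\left(B \right)} = - \frac{B^{3}}{3}$ ($M{\left(B \right)} = - \frac{B B^{2}}{3} = - \frac{B^{3}}{3}$)
$f{\left(a \right)} = \frac{\sqrt{a}}{4}$ ($f{\left(a \right)} = \frac{\sqrt{a}}{3 + 1} = \frac{\sqrt{a}}{4}$)
$n{\left(-81 \right)} + f{\left(M{\left(-4 \right)} \right)} = 3 \left(-81\right)^{2} + \frac{\sqrt{- \frac{\left(-4\right)^{3}}{3}}}{4} = 3 \cdot 6561 + \frac{\sqrt{\left(- \frac{1}{3}\right) \left(-64\right)}}{4} = 19683 + \frac{\sqrt{\frac{64}{3}}}{4} = 19683 + \frac{\frac{8}{3} \sqrt{3}}{4} = 19683 + \frac{2 \sqrt{3}}{3}$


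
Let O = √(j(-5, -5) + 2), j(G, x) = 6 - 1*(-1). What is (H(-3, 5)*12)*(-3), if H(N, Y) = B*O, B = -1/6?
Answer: 18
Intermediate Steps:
j(G, x) = 7 (j(G, x) = 6 + 1 = 7)
O = 3 (O = √(7 + 2) = √9 = 3)
B = -⅙ (B = -1*⅙ = -⅙ ≈ -0.16667)
H(N, Y) = -½ (H(N, Y) = -⅙*3 = -½)
(H(-3, 5)*12)*(-3) = -½*12*(-3) = -6*(-3) = 18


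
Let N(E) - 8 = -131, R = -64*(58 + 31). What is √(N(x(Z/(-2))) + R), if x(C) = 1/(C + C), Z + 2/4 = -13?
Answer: 23*I*√11 ≈ 76.282*I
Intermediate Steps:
Z = -27/2 (Z = -½ - 13 = -27/2 ≈ -13.500)
R = -5696 (R = -64*89 = -5696)
x(C) = 1/(2*C)
N(E) = -123 (N(E) = 8 - 131 = -123)
√(N(x(Z/(-2))) + R) = √(-123 - 5696) = √(-5819) = 23*I*√11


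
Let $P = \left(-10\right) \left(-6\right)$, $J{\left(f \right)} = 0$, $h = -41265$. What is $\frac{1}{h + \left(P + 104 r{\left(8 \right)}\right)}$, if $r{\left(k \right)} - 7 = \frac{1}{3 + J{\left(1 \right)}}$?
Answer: $- \frac{3}{121327} \approx -2.4727 \cdot 10^{-5}$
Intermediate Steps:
$r{\left(k \right)} = \frac{22}{3}$ ($r{\left(k \right)} = 7 + \frac{1}{3 + 0} = 7 + \frac{1}{3} = \frac{22}{3}$)
$P = 60$
$\frac{1}{h + \left(P + 104 r{\left(8 \right)}\right)} = \frac{1}{-41265 + \left(60 + 104 \cdot \frac{22}{3}\right)} = \frac{1}{-41265 + \left(60 + \frac{2288}{3}\right)} = \frac{1}{-41265 + \frac{2468}{3}} = \frac{1}{- \frac{121327}{3}} = - \frac{3}{121327}$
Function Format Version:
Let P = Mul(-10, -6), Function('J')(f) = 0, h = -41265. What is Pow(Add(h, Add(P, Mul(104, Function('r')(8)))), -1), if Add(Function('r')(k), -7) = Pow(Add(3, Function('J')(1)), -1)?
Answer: Rational(-3, 121327) ≈ -2.4727e-5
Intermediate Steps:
Function('r')(k) = Rational(22, 3) (Function('r')(k) = Add(7, Pow(Add(3, 0), -1)) = Add(7, Pow(3, -1)) = Add(7, Rational(1, 3)) = Rational(22, 3))
P = 60
Pow(Add(h, Add(P, Mul(104, Function('r')(8)))), -1) = Pow(Add(-41265, Add(60, Mul(104, Rational(22, 3)))), -1) = Pow(Add(-41265, Add(60, Rational(2288, 3))), -1) = Pow(Add(-41265, Rational(2468, 3)), -1) = Pow(Rational(-121327, 3), -1) = Rational(-3, 121327)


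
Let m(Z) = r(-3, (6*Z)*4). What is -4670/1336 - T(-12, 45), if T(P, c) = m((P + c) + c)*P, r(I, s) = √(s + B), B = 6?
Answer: -2335/668 + 12*√1878 ≈ 516.54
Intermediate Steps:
r(I, s) = √(6 + s) (r(I, s) = √(s + 6) = √(6 + s))
m(Z) = √(6 + 24*Z) (m(Z) = √(6 + (6*Z)*4) = √(6 + 24*Z))
T(P, c) = P*√(6 + 24*P + 48*c) (T(P, c) = √(6 + 24*((P + c) + c))*P = √(6 + 24*(P + 2*c))*P = √(6 + (24*P + 48*c))*P = √(6 + 24*P + 48*c)*P = P*√(6 + 24*P + 48*c))
-4670/1336 - T(-12, 45) = -4670/1336 - (-12)*√(6 + 24*(-12) + 48*45) = -4670*1/1336 - (-12)*√(6 - 288 + 2160) = -2335/668 - (-12)*√1878 = -2335/668 + 12*√1878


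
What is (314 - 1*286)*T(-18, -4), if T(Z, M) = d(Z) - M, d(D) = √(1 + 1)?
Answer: 112 + 28*√2 ≈ 151.60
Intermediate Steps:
d(D) = √2
T(Z, M) = √2 - M
(314 - 1*286)*T(-18, -4) = (314 - 1*286)*(√2 - 1*(-4)) = (314 - 286)*(√2 + 4) = 28*(4 + √2) = 112 + 28*√2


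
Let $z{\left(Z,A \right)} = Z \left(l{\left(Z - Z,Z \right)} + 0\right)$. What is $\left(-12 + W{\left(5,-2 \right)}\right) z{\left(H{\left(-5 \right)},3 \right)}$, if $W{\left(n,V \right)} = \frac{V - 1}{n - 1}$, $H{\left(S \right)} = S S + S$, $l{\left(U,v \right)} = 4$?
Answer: $-1020$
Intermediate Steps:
$H{\left(S \right)} = S + S^{2}$ ($H{\left(S \right)} = S^{2} + S = S + S^{2}$)
$W{\left(n,V \right)} = \frac{-1 + V}{-1 + n}$
$z{\left(Z,A \right)} = 4 Z$ ($z{\left(Z,A \right)} = Z \left(4 + 0\right) = Z 4 = 4 Z$)
$\left(-12 + W{\left(5,-2 \right)}\right) z{\left(H{\left(-5 \right)},3 \right)} = \left(-12 + \frac{-1 - 2}{-1 + 5}\right) 4 \left(- 5 \left(1 - 5\right)\right) = \left(-12 + \frac{1}{4} \left(-3\right)\right) 4 \left(\left(-5\right) \left(-4\right)\right) = \left(-12 + \frac{1}{4} \left(-3\right)\right) 4 \cdot 20 = \left(-12 - \frac{3}{4}\right) 80 = \left(- \frac{51}{4}\right) 80 = -1020$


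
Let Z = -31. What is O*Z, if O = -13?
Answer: 403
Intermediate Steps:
O*Z = -13*(-31) = 403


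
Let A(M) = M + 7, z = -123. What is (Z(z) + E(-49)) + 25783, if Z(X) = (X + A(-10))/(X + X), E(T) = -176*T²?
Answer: -16268492/41 ≈ -3.9679e+5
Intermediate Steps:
A(M) = 7 + M
Z(X) = (-3 + X)/(2*X) (Z(X) = (X + (7 - 10))/(X + X) = (X - 3)/((2*X)) = (-3 + X)*(1/(2*X)) = (-3 + X)/(2*X))
(Z(z) + E(-49)) + 25783 = ((½)*(-3 - 123)/(-123) - 176*(-49)²) + 25783 = ((½)*(-1/123)*(-126) - 176*2401) + 25783 = (21/41 - 422576) + 25783 = -17325595/41 + 25783 = -16268492/41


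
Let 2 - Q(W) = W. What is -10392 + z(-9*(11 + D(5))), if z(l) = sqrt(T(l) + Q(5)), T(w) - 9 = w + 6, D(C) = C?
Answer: -10392 + 2*I*sqrt(33) ≈ -10392.0 + 11.489*I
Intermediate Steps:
Q(W) = 2 - W
T(w) = 15 + w (T(w) = 9 + (w + 6) = 9 + (6 + w) = 15 + w)
z(l) = sqrt(12 + l) (z(l) = sqrt((15 + l) + (2 - 1*5)) = sqrt((15 + l) + (2 - 5)) = sqrt((15 + l) - 3) = sqrt(12 + l))
-10392 + z(-9*(11 + D(5))) = -10392 + sqrt(12 - 9*(11 + 5)) = -10392 + sqrt(12 - 9*16) = -10392 + sqrt(12 - 144) = -10392 + sqrt(-132) = -10392 + 2*I*sqrt(33)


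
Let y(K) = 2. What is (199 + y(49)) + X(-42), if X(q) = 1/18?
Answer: 3619/18 ≈ 201.06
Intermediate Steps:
X(q) = 1/18
(199 + y(49)) + X(-42) = (199 + 2) + 1/18 = 201 + 1/18 = 3619/18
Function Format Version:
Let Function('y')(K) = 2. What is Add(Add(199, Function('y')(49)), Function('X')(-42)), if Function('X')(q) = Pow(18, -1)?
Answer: Rational(3619, 18) ≈ 201.06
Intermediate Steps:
Function('X')(q) = Rational(1, 18)
Add(Add(199, Function('y')(49)), Function('X')(-42)) = Add(Add(199, 2), Rational(1, 18)) = Add(201, Rational(1, 18)) = Rational(3619, 18)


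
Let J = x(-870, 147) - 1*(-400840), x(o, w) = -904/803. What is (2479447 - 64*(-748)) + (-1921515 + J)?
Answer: 808334228/803 ≈ 1.0066e+6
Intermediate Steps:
x(o, w) = -904/803 (x(o, w) = -904*1/803 = -904/803)
J = 321873616/803 (J = -904/803 - 1*(-400840) = -904/803 + 400840 = 321873616/803 ≈ 4.0084e+5)
(2479447 - 64*(-748)) + (-1921515 + J) = (2479447 - 64*(-748)) + (-1921515 + 321873616/803) = (2479447 + 47872) - 1221102929/803 = 2527319 - 1221102929/803 = 808334228/803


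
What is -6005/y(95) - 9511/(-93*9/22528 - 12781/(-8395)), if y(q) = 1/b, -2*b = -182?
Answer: -155300005013775/280903753 ≈ -5.5286e+5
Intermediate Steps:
b = 91 (b = -½*(-182) = 91)
y(q) = 1/91
-6005/y(95) - 9511/(-93*9/22528 - 12781/(-8395)) = -6005/1/91 - 9511/(-93*9/22528 - 12781/(-8395)) = -6005*91 - 9511/(-837*1/22528 - 12781*(-1/8395)) = -546455 - 9511/(-837/22528 + 12781/8395) = -546455 - 9511/280903753/189122560 = -546455 - 9511*189122560/280903753 = -546455 - 1798744668160/280903753 = -155300005013775/280903753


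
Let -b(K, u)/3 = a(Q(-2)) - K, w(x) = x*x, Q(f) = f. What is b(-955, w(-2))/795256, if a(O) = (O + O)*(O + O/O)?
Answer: -411/113608 ≈ -0.0036177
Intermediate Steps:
w(x) = x**2
a(O) = 2*O*(1 + O) (a(O) = (2*O)*(O + 1) = (2*O)*(1 + O) = 2*O*(1 + O))
b(K, u) = -12 + 3*K (b(K, u) = -3*(2*(-2)*(1 - 2) - K) = -3*(2*(-2)*(-1) - K) = -3*(4 - K) = -12 + 3*K)
b(-955, w(-2))/795256 = (-12 + 3*(-955))/795256 = (-12 - 2865)*(1/795256) = -2877*1/795256 = -411/113608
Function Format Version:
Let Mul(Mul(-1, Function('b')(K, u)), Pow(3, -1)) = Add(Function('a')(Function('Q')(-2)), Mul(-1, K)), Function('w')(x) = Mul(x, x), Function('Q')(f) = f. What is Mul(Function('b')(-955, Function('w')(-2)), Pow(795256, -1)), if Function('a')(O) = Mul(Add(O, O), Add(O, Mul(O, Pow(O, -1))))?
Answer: Rational(-411, 113608) ≈ -0.0036177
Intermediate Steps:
Function('w')(x) = Pow(x, 2)
Function('a')(O) = Mul(2, O, Add(1, O)) (Function('a')(O) = Mul(Mul(2, O), Add(O, 1)) = Mul(Mul(2, O), Add(1, O)) = Mul(2, O, Add(1, O)))
Function('b')(K, u) = Add(-12, Mul(3, K)) (Function('b')(K, u) = Mul(-3, Add(Mul(2, -2, Add(1, -2)), Mul(-1, K))) = Mul(-3, Add(Mul(2, -2, -1), Mul(-1, K))) = Mul(-3, Add(4, Mul(-1, K))) = Add(-12, Mul(3, K)))
Mul(Function('b')(-955, Function('w')(-2)), Pow(795256, -1)) = Mul(Add(-12, Mul(3, -955)), Pow(795256, -1)) = Mul(Add(-12, -2865), Rational(1, 795256)) = Mul(-2877, Rational(1, 795256)) = Rational(-411, 113608)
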